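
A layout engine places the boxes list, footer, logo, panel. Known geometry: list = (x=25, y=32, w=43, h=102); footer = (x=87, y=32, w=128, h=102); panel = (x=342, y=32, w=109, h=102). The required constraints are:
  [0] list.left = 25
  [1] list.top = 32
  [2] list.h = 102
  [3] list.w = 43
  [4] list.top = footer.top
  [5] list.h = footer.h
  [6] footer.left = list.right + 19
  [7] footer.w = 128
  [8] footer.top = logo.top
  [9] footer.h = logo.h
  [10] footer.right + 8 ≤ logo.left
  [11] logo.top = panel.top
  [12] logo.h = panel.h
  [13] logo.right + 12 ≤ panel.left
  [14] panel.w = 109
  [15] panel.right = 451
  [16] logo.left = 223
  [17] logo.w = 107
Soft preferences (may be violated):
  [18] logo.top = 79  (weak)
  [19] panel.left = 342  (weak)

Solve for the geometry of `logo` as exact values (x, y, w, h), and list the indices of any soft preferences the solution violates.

logo = (x=223, y=32, w=107, h=102)
violated soft preferences: 18

1. logo.y = 32  [footer.top = logo.top]
2. logo.h = 102  [footer.h = logo.h]
3. logo.x = 223  [logo.left = 223]
4. logo.w = 107  [logo.w = 107]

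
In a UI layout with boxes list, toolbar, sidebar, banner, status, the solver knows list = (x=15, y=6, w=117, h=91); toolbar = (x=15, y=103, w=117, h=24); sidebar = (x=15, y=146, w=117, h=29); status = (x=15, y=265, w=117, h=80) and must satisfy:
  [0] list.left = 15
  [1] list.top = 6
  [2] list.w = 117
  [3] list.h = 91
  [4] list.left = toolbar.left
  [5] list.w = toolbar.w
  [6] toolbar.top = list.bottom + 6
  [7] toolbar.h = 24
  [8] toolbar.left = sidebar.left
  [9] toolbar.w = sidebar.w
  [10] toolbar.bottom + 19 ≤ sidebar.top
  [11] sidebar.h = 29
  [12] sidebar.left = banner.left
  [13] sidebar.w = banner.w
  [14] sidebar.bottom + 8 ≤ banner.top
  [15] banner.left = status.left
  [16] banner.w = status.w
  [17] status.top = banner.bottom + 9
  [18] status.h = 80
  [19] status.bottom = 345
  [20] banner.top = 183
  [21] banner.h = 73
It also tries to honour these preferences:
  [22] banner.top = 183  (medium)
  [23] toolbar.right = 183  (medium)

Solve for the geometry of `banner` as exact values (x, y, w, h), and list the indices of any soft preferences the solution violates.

1. banner.x = 15  [sidebar.left = banner.left]
2. banner.w = 117  [sidebar.w = banner.w]
3. banner.y = 183  [banner.top = 183]
4. banner.h = 73  [banner.h = 73]

banner = (x=15, y=183, w=117, h=73)
violated soft preferences: 23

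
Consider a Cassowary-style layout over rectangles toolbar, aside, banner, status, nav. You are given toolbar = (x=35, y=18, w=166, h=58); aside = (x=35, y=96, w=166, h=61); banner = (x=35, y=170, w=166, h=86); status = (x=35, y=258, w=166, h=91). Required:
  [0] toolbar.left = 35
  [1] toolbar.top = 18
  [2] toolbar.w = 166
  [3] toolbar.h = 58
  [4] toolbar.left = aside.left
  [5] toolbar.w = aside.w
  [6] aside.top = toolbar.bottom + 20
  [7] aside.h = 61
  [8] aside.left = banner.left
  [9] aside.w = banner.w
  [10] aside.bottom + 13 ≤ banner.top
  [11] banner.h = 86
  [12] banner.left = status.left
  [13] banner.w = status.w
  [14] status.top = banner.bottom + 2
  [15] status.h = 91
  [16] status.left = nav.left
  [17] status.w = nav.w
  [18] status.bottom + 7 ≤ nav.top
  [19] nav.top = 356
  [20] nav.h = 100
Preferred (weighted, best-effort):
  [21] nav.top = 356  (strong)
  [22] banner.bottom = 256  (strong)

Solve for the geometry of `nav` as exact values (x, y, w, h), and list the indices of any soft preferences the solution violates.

nav = (x=35, y=356, w=166, h=100)
violated soft preferences: none

1. nav.x = 35  [status.left = nav.left]
2. nav.w = 166  [status.w = nav.w]
3. nav.y = 356  [nav.top = 356]
4. nav.h = 100  [nav.h = 100]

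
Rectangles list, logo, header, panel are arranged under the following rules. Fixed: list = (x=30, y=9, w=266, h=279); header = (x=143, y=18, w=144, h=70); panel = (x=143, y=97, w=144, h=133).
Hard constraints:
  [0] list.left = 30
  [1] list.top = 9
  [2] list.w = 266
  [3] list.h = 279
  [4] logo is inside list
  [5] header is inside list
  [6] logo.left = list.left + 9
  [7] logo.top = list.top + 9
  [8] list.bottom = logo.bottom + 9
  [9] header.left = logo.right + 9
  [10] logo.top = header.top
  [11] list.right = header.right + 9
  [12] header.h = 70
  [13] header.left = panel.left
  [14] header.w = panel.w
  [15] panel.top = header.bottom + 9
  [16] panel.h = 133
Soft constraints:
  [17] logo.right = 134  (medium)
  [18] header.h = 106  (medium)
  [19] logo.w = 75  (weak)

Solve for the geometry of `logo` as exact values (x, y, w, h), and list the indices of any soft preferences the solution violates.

1. logo.x = 39  [logo.left = list.left + 9]
2. logo.y = 18  [logo.top = list.top + 9]
3. logo.h = 261  [list.bottom = logo.bottom + 9]
4. logo.w = 95  [header.left = logo.right + 9]

logo = (x=39, y=18, w=95, h=261)
violated soft preferences: 18, 19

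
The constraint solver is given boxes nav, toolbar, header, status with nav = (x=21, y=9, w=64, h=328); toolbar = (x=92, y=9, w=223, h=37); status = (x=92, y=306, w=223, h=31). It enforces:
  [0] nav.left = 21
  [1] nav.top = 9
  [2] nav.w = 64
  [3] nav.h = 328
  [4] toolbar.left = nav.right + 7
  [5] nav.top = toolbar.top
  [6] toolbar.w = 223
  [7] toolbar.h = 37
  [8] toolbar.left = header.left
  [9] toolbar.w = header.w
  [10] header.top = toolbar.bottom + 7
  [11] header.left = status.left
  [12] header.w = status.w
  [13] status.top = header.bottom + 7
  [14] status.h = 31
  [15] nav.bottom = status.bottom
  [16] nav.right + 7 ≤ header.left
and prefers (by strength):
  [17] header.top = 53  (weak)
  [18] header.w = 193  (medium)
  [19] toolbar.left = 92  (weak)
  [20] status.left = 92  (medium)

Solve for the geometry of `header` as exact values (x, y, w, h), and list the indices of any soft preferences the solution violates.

1. header.x = 92  [toolbar.left = header.left]
2. header.w = 223  [toolbar.w = header.w]
3. header.y = 53  [header.top = toolbar.bottom + 7]
4. header.h = 246  [status.top = header.bottom + 7]

header = (x=92, y=53, w=223, h=246)
violated soft preferences: 18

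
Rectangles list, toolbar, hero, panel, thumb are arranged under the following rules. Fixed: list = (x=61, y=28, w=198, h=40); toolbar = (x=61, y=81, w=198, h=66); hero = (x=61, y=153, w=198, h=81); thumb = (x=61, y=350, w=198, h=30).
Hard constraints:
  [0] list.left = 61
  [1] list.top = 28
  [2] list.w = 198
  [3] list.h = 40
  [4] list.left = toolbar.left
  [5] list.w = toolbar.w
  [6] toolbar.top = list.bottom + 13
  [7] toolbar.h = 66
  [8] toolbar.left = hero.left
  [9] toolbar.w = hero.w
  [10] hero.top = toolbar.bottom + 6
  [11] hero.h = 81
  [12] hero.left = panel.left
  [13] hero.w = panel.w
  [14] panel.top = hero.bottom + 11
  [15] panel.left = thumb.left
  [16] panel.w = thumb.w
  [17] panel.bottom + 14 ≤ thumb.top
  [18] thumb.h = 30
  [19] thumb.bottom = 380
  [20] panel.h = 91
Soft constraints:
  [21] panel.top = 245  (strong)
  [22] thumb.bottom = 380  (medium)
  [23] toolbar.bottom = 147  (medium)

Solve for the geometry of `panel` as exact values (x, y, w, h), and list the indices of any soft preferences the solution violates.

panel = (x=61, y=245, w=198, h=91)
violated soft preferences: none

1. panel.x = 61  [hero.left = panel.left]
2. panel.w = 198  [hero.w = panel.w]
3. panel.y = 245  [panel.top = hero.bottom + 11]
4. panel.h = 91  [panel.h = 91]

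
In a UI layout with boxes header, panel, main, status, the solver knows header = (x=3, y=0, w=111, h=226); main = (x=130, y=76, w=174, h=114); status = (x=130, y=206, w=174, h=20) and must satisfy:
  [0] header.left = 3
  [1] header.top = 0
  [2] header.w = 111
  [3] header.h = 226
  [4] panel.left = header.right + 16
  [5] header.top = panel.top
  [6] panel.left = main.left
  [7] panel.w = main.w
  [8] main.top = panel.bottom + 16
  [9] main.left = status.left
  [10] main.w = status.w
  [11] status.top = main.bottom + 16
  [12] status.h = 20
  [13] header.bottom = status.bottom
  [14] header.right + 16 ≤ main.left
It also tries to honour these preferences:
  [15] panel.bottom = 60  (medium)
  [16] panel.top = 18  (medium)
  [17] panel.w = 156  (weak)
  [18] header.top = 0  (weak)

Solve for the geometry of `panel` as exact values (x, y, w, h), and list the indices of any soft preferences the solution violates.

1. panel.x = 130  [panel.left = header.right + 16]
2. panel.y = 0  [header.top = panel.top]
3. panel.w = 174  [panel.w = main.w]
4. panel.h = 60  [main.top = panel.bottom + 16]

panel = (x=130, y=0, w=174, h=60)
violated soft preferences: 16, 17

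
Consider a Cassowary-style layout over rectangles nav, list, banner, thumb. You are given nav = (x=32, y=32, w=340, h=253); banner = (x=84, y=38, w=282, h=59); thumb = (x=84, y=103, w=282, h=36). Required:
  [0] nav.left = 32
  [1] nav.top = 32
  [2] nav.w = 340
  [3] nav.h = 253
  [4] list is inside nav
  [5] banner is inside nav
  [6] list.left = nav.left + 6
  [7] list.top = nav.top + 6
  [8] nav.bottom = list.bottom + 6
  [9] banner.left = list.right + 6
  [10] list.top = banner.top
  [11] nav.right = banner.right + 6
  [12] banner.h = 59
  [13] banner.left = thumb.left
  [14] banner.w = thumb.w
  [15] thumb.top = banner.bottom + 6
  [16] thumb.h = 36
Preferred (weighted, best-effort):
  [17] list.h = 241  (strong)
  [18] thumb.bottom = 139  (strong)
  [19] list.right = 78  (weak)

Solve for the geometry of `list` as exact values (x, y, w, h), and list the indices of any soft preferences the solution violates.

1. list.x = 38  [list.left = nav.left + 6]
2. list.y = 38  [list.top = nav.top + 6]
3. list.h = 241  [nav.bottom = list.bottom + 6]
4. list.w = 40  [banner.left = list.right + 6]

list = (x=38, y=38, w=40, h=241)
violated soft preferences: none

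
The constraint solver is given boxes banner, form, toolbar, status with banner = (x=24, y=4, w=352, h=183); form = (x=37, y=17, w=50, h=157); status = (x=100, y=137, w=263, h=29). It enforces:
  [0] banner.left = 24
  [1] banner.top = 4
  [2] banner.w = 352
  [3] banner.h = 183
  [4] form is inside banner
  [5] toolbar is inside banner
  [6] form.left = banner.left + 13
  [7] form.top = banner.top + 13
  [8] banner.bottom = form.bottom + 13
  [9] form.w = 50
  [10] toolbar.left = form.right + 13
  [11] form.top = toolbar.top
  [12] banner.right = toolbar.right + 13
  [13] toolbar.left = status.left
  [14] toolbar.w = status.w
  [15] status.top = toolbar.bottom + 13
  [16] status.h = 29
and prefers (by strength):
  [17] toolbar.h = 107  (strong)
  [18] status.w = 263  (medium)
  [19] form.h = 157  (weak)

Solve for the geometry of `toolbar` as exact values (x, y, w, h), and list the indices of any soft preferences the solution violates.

1. toolbar.x = 100  [toolbar.left = form.right + 13]
2. toolbar.y = 17  [form.top = toolbar.top]
3. toolbar.w = 263  [banner.right = toolbar.right + 13]
4. toolbar.h = 107  [status.top = toolbar.bottom + 13]

toolbar = (x=100, y=17, w=263, h=107)
violated soft preferences: none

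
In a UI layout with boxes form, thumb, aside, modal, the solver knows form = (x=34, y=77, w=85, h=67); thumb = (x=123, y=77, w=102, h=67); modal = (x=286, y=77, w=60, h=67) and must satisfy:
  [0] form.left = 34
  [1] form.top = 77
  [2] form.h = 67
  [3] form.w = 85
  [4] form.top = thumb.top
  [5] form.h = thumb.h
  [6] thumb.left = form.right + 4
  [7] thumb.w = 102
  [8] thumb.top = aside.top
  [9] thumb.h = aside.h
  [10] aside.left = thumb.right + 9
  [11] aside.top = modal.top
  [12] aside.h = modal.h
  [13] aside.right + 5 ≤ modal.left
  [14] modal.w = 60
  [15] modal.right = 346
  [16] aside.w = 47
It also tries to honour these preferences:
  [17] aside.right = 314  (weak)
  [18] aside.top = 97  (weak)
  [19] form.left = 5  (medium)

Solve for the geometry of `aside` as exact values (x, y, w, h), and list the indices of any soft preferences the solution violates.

1. aside.y = 77  [thumb.top = aside.top]
2. aside.h = 67  [thumb.h = aside.h]
3. aside.x = 234  [aside.left = thumb.right + 9]
4. aside.w = 47  [aside.w = 47]

aside = (x=234, y=77, w=47, h=67)
violated soft preferences: 17, 18, 19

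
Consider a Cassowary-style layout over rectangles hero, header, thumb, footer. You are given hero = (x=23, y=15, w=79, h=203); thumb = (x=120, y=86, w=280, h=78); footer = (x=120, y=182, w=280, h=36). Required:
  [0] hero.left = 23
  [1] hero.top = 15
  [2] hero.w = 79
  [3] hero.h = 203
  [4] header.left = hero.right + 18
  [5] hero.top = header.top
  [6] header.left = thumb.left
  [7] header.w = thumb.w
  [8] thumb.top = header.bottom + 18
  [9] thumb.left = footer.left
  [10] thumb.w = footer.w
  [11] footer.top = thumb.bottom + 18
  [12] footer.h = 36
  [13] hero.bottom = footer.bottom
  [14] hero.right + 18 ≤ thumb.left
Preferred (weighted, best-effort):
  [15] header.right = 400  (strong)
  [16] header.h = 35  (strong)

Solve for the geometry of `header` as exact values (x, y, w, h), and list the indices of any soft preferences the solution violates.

1. header.x = 120  [header.left = hero.right + 18]
2. header.y = 15  [hero.top = header.top]
3. header.w = 280  [header.w = thumb.w]
4. header.h = 53  [thumb.top = header.bottom + 18]

header = (x=120, y=15, w=280, h=53)
violated soft preferences: 16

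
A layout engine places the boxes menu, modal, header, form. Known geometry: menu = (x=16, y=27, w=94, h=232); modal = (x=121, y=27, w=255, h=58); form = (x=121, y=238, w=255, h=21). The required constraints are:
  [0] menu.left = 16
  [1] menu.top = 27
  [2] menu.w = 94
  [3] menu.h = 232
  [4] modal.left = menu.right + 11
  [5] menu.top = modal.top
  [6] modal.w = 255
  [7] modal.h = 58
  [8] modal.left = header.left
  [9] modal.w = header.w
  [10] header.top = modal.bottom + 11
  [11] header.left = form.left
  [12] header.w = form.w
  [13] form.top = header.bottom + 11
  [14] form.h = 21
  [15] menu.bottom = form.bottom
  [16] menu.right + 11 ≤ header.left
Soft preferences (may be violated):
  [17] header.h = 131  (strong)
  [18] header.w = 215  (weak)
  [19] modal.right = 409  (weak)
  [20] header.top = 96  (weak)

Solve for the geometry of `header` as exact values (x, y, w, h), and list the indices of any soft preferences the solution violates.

header = (x=121, y=96, w=255, h=131)
violated soft preferences: 18, 19

1. header.x = 121  [modal.left = header.left]
2. header.w = 255  [modal.w = header.w]
3. header.y = 96  [header.top = modal.bottom + 11]
4. header.h = 131  [form.top = header.bottom + 11]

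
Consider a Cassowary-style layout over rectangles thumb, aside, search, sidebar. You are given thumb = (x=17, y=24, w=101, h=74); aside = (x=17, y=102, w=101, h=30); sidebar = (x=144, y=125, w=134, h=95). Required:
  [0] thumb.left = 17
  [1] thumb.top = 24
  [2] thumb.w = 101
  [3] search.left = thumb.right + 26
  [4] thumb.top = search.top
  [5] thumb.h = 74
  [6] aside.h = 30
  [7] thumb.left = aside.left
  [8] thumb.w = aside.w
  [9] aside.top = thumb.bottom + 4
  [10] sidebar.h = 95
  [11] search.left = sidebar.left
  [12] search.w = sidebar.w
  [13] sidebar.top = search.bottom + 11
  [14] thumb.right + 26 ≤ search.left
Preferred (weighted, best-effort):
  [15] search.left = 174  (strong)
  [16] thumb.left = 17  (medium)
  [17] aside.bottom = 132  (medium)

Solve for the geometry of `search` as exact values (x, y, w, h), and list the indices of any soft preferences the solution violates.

1. search.x = 144  [search.left = thumb.right + 26]
2. search.y = 24  [thumb.top = search.top]
3. search.w = 134  [search.w = sidebar.w]
4. search.h = 90  [sidebar.top = search.bottom + 11]

search = (x=144, y=24, w=134, h=90)
violated soft preferences: 15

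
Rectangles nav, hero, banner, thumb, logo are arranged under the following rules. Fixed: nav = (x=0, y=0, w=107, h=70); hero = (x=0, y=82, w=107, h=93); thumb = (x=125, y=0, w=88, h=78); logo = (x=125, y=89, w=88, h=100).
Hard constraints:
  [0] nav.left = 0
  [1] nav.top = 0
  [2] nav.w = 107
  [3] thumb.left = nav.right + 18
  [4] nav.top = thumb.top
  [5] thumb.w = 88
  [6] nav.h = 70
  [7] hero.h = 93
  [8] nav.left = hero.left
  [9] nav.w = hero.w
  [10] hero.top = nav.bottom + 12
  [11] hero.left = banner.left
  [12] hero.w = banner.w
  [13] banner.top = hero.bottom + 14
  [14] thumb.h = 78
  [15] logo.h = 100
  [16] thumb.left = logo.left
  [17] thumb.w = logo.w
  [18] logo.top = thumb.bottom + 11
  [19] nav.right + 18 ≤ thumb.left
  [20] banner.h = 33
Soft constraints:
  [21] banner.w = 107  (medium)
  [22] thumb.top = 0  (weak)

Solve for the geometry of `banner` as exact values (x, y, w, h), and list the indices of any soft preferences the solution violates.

1. banner.x = 0  [hero.left = banner.left]
2. banner.w = 107  [hero.w = banner.w]
3. banner.y = 189  [banner.top = hero.bottom + 14]
4. banner.h = 33  [banner.h = 33]

banner = (x=0, y=189, w=107, h=33)
violated soft preferences: none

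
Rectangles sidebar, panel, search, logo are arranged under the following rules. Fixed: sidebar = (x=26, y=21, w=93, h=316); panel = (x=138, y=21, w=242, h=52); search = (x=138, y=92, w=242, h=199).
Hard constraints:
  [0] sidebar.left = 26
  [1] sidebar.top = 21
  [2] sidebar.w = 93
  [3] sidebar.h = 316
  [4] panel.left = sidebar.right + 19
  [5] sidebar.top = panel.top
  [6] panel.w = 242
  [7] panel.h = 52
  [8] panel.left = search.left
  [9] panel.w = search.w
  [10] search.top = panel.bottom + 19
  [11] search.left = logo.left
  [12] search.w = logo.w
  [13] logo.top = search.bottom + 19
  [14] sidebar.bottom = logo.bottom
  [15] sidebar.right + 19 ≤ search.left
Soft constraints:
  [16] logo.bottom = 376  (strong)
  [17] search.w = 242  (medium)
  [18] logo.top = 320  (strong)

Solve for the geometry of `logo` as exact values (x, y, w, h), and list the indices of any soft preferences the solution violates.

logo = (x=138, y=310, w=242, h=27)
violated soft preferences: 16, 18

1. logo.x = 138  [search.left = logo.left]
2. logo.w = 242  [search.w = logo.w]
3. logo.y = 310  [logo.top = search.bottom + 19]
4. logo.h = 27  [sidebar.bottom = logo.bottom]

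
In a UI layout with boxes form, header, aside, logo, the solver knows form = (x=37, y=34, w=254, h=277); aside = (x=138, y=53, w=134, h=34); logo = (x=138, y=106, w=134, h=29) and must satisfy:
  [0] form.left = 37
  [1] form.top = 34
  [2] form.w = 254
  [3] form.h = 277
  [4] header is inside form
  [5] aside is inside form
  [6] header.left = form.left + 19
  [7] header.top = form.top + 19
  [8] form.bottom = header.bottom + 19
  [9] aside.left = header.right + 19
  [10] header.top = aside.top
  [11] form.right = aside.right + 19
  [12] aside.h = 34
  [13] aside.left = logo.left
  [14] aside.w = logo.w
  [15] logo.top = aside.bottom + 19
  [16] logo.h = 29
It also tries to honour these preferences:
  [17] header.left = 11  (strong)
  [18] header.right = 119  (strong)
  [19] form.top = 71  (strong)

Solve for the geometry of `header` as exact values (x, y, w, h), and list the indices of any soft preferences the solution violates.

header = (x=56, y=53, w=63, h=239)
violated soft preferences: 17, 19

1. header.x = 56  [header.left = form.left + 19]
2. header.y = 53  [header.top = form.top + 19]
3. header.h = 239  [form.bottom = header.bottom + 19]
4. header.w = 63  [aside.left = header.right + 19]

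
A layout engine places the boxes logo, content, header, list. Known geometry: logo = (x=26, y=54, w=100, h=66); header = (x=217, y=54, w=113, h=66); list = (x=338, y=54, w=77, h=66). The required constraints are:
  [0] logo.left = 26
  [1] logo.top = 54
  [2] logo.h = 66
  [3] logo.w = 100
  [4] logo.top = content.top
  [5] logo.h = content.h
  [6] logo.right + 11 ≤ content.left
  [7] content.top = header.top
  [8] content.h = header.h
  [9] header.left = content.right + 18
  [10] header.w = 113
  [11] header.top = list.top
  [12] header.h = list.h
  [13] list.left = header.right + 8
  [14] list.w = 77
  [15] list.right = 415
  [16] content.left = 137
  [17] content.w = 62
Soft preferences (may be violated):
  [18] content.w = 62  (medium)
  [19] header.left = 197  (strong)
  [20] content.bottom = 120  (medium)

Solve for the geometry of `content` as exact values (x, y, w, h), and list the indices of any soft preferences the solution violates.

content = (x=137, y=54, w=62, h=66)
violated soft preferences: 19

1. content.y = 54  [logo.top = content.top]
2. content.h = 66  [logo.h = content.h]
3. content.x = 137  [content.left = 137]
4. content.w = 62  [content.w = 62]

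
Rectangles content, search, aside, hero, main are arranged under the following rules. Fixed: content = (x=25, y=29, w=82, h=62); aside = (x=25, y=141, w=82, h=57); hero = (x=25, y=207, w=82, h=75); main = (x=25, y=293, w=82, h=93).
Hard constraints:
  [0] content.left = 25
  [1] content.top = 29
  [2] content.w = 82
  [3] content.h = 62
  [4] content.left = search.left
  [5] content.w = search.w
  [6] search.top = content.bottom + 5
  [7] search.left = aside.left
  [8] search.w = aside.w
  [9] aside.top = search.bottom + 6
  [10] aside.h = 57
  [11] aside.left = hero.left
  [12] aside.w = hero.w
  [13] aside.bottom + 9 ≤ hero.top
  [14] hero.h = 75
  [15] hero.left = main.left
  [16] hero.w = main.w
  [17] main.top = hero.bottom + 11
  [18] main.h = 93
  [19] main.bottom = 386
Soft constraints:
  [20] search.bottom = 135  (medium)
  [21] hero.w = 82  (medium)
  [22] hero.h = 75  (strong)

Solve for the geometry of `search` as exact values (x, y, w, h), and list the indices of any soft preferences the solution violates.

1. search.x = 25  [content.left = search.left]
2. search.w = 82  [content.w = search.w]
3. search.y = 96  [search.top = content.bottom + 5]
4. search.h = 39  [aside.top = search.bottom + 6]

search = (x=25, y=96, w=82, h=39)
violated soft preferences: none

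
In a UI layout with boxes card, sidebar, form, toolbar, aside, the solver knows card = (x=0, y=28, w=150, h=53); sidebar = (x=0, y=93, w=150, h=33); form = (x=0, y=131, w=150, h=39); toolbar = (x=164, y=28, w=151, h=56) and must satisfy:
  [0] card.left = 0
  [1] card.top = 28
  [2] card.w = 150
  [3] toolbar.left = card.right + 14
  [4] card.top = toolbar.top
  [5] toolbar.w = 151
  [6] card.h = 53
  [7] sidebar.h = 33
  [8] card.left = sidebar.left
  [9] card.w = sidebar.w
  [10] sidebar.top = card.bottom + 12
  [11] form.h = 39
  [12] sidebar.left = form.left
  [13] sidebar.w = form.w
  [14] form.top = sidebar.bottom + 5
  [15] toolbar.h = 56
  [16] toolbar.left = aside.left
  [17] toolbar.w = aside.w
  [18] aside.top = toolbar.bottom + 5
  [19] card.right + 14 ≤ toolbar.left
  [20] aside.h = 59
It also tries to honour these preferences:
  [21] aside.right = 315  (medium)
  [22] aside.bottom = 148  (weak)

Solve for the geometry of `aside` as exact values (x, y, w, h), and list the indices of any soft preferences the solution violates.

aside = (x=164, y=89, w=151, h=59)
violated soft preferences: none

1. aside.x = 164  [toolbar.left = aside.left]
2. aside.w = 151  [toolbar.w = aside.w]
3. aside.y = 89  [aside.top = toolbar.bottom + 5]
4. aside.h = 59  [aside.h = 59]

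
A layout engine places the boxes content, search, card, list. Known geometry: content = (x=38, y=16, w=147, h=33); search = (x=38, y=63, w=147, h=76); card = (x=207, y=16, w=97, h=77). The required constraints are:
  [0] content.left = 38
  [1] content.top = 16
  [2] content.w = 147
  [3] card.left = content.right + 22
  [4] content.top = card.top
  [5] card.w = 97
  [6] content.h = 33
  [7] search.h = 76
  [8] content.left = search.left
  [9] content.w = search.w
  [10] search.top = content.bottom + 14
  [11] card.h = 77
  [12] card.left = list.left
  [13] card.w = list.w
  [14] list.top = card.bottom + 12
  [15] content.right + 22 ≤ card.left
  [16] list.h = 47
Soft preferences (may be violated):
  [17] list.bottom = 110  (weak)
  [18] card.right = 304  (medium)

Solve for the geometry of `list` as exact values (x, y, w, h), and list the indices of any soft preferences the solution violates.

1. list.x = 207  [card.left = list.left]
2. list.w = 97  [card.w = list.w]
3. list.y = 105  [list.top = card.bottom + 12]
4. list.h = 47  [list.h = 47]

list = (x=207, y=105, w=97, h=47)
violated soft preferences: 17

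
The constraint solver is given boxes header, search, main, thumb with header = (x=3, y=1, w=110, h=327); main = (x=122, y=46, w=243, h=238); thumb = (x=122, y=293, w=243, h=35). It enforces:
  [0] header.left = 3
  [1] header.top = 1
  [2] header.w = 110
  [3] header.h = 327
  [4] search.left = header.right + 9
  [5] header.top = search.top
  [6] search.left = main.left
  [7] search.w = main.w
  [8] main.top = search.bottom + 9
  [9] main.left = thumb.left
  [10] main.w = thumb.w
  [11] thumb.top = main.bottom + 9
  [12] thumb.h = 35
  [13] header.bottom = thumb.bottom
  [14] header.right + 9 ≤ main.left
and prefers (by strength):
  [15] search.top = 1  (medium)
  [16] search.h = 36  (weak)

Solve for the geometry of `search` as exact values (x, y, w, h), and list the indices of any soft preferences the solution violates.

1. search.x = 122  [search.left = header.right + 9]
2. search.y = 1  [header.top = search.top]
3. search.w = 243  [search.w = main.w]
4. search.h = 36  [main.top = search.bottom + 9]

search = (x=122, y=1, w=243, h=36)
violated soft preferences: none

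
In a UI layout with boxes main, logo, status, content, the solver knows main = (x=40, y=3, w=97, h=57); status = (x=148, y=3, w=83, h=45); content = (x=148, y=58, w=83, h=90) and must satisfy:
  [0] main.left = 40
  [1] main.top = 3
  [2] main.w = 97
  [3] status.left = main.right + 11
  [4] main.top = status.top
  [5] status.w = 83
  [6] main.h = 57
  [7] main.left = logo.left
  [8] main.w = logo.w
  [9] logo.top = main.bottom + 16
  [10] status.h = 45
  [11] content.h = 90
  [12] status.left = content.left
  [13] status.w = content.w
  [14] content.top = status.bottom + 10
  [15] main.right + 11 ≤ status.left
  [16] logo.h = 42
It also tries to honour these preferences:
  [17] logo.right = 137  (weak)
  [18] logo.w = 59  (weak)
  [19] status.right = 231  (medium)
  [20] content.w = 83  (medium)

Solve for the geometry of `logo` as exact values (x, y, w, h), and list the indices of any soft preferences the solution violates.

1. logo.x = 40  [main.left = logo.left]
2. logo.w = 97  [main.w = logo.w]
3. logo.y = 76  [logo.top = main.bottom + 16]
4. logo.h = 42  [logo.h = 42]

logo = (x=40, y=76, w=97, h=42)
violated soft preferences: 18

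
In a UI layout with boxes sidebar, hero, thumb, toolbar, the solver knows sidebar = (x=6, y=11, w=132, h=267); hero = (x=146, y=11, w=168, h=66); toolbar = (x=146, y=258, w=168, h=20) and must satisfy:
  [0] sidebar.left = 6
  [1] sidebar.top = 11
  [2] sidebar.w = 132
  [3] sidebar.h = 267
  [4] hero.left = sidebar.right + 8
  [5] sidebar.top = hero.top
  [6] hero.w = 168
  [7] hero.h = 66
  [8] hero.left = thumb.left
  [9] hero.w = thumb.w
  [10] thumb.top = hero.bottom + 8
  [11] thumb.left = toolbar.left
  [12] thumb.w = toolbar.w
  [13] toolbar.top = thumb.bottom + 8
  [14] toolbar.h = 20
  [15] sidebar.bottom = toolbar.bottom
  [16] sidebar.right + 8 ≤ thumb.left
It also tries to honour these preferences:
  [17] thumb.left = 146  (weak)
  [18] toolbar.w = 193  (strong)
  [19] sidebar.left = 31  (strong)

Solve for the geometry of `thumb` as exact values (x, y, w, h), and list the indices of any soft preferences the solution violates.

1. thumb.x = 146  [hero.left = thumb.left]
2. thumb.w = 168  [hero.w = thumb.w]
3. thumb.y = 85  [thumb.top = hero.bottom + 8]
4. thumb.h = 165  [toolbar.top = thumb.bottom + 8]

thumb = (x=146, y=85, w=168, h=165)
violated soft preferences: 18, 19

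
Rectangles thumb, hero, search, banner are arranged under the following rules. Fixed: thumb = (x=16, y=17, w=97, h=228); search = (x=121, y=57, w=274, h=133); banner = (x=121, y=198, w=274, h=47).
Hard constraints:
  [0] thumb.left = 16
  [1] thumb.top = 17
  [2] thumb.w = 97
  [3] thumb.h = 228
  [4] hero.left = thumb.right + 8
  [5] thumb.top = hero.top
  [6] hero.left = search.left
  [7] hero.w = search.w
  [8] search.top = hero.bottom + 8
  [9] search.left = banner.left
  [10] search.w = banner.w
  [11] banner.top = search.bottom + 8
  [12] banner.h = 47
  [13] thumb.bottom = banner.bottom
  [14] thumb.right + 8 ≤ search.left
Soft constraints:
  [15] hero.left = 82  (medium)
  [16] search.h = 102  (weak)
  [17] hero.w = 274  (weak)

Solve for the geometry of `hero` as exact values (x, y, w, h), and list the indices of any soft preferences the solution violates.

1. hero.x = 121  [hero.left = thumb.right + 8]
2. hero.y = 17  [thumb.top = hero.top]
3. hero.w = 274  [hero.w = search.w]
4. hero.h = 32  [search.top = hero.bottom + 8]

hero = (x=121, y=17, w=274, h=32)
violated soft preferences: 15, 16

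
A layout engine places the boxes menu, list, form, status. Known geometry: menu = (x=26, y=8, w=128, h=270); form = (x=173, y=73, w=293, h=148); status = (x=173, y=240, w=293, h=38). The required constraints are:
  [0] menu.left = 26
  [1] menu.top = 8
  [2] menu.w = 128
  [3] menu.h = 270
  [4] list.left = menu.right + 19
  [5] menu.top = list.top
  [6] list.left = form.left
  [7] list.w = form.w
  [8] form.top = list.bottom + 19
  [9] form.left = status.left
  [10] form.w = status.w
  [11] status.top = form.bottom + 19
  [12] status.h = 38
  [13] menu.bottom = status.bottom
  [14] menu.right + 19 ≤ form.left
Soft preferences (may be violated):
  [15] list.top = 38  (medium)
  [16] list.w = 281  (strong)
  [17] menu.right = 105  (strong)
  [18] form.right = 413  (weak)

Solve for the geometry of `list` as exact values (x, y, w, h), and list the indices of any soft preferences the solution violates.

list = (x=173, y=8, w=293, h=46)
violated soft preferences: 15, 16, 17, 18

1. list.x = 173  [list.left = menu.right + 19]
2. list.y = 8  [menu.top = list.top]
3. list.w = 293  [list.w = form.w]
4. list.h = 46  [form.top = list.bottom + 19]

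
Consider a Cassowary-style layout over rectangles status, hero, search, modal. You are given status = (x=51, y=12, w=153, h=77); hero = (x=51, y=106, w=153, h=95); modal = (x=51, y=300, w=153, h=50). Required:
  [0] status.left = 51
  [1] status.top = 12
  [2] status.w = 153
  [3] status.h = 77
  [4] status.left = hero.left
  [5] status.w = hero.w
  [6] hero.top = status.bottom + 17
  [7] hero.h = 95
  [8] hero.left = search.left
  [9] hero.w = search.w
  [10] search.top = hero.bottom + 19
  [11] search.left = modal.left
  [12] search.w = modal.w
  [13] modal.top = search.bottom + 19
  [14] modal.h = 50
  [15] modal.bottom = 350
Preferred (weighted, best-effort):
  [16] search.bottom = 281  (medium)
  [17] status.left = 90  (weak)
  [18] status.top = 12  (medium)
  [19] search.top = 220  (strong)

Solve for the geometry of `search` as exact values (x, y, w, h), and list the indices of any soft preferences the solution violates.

search = (x=51, y=220, w=153, h=61)
violated soft preferences: 17

1. search.x = 51  [hero.left = search.left]
2. search.w = 153  [hero.w = search.w]
3. search.y = 220  [search.top = hero.bottom + 19]
4. search.h = 61  [modal.top = search.bottom + 19]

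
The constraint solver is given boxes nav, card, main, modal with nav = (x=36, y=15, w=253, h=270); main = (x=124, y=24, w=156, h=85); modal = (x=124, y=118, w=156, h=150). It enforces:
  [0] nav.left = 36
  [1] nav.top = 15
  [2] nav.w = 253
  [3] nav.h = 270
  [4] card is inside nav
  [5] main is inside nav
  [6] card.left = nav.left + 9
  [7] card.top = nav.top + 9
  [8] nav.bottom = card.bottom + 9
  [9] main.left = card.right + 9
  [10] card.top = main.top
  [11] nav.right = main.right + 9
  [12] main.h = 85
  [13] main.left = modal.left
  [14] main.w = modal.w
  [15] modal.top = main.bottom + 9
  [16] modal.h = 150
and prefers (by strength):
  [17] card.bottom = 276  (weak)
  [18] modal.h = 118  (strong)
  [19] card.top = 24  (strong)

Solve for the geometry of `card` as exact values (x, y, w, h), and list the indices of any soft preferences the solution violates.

card = (x=45, y=24, w=70, h=252)
violated soft preferences: 18

1. card.x = 45  [card.left = nav.left + 9]
2. card.y = 24  [card.top = nav.top + 9]
3. card.h = 252  [nav.bottom = card.bottom + 9]
4. card.w = 70  [main.left = card.right + 9]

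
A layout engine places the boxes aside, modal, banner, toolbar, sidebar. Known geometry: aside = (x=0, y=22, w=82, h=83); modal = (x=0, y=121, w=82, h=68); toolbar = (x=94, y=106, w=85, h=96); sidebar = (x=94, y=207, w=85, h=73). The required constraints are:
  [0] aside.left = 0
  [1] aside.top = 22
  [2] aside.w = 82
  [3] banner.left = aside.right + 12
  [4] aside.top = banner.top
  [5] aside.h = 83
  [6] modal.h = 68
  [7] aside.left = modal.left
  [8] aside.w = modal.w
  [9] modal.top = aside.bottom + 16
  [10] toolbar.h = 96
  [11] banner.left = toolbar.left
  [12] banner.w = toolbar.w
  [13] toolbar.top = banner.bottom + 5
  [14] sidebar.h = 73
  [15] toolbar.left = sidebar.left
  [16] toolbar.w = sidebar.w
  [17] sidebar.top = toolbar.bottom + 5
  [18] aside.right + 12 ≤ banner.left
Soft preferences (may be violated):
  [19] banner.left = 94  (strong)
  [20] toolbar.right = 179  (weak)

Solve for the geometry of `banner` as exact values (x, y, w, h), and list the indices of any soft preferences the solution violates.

1. banner.x = 94  [banner.left = aside.right + 12]
2. banner.y = 22  [aside.top = banner.top]
3. banner.w = 85  [banner.w = toolbar.w]
4. banner.h = 79  [toolbar.top = banner.bottom + 5]

banner = (x=94, y=22, w=85, h=79)
violated soft preferences: none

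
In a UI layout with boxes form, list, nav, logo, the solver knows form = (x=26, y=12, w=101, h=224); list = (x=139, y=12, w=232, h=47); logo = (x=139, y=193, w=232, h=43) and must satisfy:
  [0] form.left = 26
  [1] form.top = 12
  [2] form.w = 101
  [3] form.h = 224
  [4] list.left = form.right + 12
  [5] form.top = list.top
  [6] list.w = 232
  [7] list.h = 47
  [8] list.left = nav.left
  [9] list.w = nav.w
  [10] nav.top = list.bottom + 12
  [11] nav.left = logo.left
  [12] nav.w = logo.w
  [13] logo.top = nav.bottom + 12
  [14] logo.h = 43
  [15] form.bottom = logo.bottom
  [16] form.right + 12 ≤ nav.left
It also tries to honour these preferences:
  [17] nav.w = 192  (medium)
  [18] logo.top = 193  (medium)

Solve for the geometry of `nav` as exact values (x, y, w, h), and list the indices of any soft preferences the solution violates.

1. nav.x = 139  [list.left = nav.left]
2. nav.w = 232  [list.w = nav.w]
3. nav.y = 71  [nav.top = list.bottom + 12]
4. nav.h = 110  [logo.top = nav.bottom + 12]

nav = (x=139, y=71, w=232, h=110)
violated soft preferences: 17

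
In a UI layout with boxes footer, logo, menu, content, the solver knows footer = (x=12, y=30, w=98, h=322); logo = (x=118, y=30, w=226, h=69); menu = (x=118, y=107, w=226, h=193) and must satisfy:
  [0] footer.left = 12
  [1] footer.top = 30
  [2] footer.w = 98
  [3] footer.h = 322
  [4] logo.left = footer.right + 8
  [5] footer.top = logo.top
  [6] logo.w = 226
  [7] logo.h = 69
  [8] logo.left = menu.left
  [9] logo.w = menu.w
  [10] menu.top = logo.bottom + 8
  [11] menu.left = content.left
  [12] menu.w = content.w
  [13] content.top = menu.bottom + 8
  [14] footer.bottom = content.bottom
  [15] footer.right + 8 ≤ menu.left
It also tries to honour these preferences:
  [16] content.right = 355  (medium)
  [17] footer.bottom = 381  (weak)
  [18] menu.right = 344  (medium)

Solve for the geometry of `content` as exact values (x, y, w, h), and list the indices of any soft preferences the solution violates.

content = (x=118, y=308, w=226, h=44)
violated soft preferences: 16, 17

1. content.x = 118  [menu.left = content.left]
2. content.w = 226  [menu.w = content.w]
3. content.y = 308  [content.top = menu.bottom + 8]
4. content.h = 44  [footer.bottom = content.bottom]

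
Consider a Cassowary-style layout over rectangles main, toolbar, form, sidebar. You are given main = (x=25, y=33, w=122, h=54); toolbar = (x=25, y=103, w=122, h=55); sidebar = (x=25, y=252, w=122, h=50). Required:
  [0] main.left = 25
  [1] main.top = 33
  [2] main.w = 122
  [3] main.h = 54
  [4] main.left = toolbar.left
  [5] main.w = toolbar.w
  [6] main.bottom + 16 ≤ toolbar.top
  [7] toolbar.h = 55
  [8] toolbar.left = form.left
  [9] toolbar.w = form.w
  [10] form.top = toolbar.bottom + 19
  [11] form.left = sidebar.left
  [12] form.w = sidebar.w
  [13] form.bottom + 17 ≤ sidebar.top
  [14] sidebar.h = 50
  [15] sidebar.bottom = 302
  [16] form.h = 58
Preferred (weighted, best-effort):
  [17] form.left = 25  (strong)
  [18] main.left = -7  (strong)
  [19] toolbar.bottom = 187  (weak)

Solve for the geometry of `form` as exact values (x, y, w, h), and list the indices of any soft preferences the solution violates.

form = (x=25, y=177, w=122, h=58)
violated soft preferences: 18, 19

1. form.x = 25  [toolbar.left = form.left]
2. form.w = 122  [toolbar.w = form.w]
3. form.y = 177  [form.top = toolbar.bottom + 19]
4. form.h = 58  [form.h = 58]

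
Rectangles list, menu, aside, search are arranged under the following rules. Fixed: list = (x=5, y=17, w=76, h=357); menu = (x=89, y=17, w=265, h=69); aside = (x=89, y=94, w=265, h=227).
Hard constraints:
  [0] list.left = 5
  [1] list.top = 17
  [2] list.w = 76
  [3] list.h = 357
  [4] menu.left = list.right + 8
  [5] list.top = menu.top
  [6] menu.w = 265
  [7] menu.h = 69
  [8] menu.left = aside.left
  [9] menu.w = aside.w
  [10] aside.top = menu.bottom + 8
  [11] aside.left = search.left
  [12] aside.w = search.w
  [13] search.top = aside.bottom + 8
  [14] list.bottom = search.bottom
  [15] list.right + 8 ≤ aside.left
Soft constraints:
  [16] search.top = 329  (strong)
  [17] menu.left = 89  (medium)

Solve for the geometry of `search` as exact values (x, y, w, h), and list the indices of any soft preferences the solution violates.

search = (x=89, y=329, w=265, h=45)
violated soft preferences: none

1. search.x = 89  [aside.left = search.left]
2. search.w = 265  [aside.w = search.w]
3. search.y = 329  [search.top = aside.bottom + 8]
4. search.h = 45  [list.bottom = search.bottom]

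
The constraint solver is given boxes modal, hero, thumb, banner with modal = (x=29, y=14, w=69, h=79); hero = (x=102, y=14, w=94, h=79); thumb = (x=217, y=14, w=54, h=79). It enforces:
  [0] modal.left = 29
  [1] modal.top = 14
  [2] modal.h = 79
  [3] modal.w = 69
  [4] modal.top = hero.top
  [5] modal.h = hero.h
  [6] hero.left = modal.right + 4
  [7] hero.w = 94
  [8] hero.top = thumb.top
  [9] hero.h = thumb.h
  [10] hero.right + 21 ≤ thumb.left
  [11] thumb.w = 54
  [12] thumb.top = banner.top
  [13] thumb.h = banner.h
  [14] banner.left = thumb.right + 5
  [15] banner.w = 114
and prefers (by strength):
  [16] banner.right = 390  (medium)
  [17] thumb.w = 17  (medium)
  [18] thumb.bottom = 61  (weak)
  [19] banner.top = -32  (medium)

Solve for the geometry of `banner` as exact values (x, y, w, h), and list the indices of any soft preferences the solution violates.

1. banner.y = 14  [thumb.top = banner.top]
2. banner.h = 79  [thumb.h = banner.h]
3. banner.x = 276  [banner.left = thumb.right + 5]
4. banner.w = 114  [banner.w = 114]

banner = (x=276, y=14, w=114, h=79)
violated soft preferences: 17, 18, 19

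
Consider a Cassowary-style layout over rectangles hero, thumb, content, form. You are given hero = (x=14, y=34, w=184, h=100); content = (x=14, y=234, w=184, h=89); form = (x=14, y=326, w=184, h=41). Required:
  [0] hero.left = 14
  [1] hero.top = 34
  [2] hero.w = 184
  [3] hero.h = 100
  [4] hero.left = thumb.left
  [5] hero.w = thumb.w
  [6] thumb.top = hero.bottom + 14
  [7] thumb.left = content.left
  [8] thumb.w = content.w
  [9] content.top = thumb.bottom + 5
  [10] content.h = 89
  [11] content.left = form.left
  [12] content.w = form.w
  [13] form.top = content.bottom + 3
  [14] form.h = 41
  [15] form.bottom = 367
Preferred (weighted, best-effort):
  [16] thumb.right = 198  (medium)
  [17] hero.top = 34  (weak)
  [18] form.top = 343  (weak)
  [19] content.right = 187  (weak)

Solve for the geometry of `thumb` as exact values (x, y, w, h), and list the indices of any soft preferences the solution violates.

thumb = (x=14, y=148, w=184, h=81)
violated soft preferences: 18, 19

1. thumb.x = 14  [hero.left = thumb.left]
2. thumb.w = 184  [hero.w = thumb.w]
3. thumb.y = 148  [thumb.top = hero.bottom + 14]
4. thumb.h = 81  [content.top = thumb.bottom + 5]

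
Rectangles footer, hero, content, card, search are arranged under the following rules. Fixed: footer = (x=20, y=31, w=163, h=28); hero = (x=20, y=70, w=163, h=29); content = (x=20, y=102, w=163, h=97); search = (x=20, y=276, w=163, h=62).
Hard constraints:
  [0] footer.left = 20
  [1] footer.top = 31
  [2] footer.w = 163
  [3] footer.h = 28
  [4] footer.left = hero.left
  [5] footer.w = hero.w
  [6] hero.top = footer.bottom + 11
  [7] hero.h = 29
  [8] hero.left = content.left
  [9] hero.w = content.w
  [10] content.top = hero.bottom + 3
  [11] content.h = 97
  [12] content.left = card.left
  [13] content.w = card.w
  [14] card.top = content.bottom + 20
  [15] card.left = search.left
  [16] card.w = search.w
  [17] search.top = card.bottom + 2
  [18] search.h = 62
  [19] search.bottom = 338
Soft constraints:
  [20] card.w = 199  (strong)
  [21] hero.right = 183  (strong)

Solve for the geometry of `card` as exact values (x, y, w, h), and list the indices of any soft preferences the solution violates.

card = (x=20, y=219, w=163, h=55)
violated soft preferences: 20

1. card.x = 20  [content.left = card.left]
2. card.w = 163  [content.w = card.w]
3. card.y = 219  [card.top = content.bottom + 20]
4. card.h = 55  [search.top = card.bottom + 2]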